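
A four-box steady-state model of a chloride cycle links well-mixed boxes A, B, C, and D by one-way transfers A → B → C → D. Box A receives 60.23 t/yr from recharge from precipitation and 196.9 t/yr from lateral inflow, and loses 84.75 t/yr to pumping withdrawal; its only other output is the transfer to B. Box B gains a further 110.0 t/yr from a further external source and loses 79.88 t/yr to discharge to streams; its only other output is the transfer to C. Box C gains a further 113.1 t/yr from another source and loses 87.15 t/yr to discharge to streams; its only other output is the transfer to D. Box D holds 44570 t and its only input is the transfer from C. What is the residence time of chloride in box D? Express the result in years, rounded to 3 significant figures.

Box A: F(A→B) = (60.23 + 196.9) − 84.75 = 172.38 t/yr.
Box B: F(B→C) = (172.38 + 110.0) − 79.88 = 202.50 t/yr.
Box C: F(C→D) = (202.50 + 113.1) − 87.15 = 228.45 t/yr.
Box D throughput = its input = 228.45 t/yr; τ = 44570 / 228.45 = 195.1 yr.

195 yr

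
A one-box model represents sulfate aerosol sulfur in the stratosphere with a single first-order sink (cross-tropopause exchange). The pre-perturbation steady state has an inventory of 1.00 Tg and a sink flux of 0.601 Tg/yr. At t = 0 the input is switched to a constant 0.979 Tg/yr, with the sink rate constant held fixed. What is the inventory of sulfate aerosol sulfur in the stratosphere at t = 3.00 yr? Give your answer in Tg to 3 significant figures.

1.53 Tg

τ = M₀/F₀ = 1.00/0.601 = 1.664 yr; rate constant k = 1/τ.
New steady state M_∞ = F₁/k = F₁·τ = 0.979 × 1.664 = 1.6290 Tg.
M(t) = M_∞ + (M₀ − M_∞)·e^(−t/τ); t/τ = 3.00/1.664 = 1.803, so e^(−t/τ) = 0.1648.
M(t) = 1.6290 − 0.6290 × 0.1648 = 1.5253 Tg.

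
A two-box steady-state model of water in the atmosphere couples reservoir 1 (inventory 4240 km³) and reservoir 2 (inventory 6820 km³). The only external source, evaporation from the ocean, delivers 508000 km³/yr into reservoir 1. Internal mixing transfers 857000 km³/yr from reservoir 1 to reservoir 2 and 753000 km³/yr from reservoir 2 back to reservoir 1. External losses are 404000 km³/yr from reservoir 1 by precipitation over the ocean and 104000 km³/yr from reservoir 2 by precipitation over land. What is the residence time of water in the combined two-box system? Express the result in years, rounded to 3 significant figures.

0.0218 yr

For the system as a whole, the A↔B exchange is internal and contributes nothing to the throughput; only the external sinks remove mass.
M_total = 4240 + 6820 = 11060 km³.
ΣF_external_out = 404000 + 104000 = 508000 km³/yr.
τ = M_total / ΣF_ext = 11060 / 508000 = 0.02177 yr.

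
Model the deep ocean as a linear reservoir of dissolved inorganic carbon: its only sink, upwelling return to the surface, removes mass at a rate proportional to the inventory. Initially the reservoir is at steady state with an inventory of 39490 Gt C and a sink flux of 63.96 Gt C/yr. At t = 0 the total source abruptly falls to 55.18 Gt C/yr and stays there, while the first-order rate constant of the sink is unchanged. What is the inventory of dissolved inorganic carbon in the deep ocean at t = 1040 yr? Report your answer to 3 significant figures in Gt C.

Residence time τ = M₀/F₀ = 617.4 yr. The eventual steady state is M_∞ = M₀·(F₁/F₀) = 39490 × 55.18/63.96 = 34069 Gt C.
The anomaly ΔM(t) = M(t) − M_∞ decays as ΔM₀·e^(−t/τ) with ΔM₀ = 39490 − 34069 = 5421 Gt C.
At t = 1040 yr, e^(−t/τ) = e^(−1.684) = 0.1855, so ΔM = 1006 Gt C and M = 34069 + 1006 = 35075 Gt C.

35100 Gt C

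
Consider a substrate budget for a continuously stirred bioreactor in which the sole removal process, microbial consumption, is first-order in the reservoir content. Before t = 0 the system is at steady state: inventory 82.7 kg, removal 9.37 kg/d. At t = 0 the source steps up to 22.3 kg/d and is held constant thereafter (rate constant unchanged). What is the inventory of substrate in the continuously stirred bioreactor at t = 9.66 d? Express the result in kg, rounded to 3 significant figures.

159 kg

The sink rate constant is k = F₀/M₀ = 9.37/82.7 = 0.1133 d⁻¹.
Solving dM/dt = F₁ − kM with M(0) = M₀ gives M(t) = F₁/k + (M₀ − F₁/k)·e^(−kt).
F₁/k = 22.3/0.1133 = 196.82 kg; kt = 0.1133 × 9.66 = 1.094, e^(−kt) = 0.3347.
M(9.66) = 196.82 + (82.7 − 196.82) × 0.3347 = 196.82 − 38.20 = 158.62 kg.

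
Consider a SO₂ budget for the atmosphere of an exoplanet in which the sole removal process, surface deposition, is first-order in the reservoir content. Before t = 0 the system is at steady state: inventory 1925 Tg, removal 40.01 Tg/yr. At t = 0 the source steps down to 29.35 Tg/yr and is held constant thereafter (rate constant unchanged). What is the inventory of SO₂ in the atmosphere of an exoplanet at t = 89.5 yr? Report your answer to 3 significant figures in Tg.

1490 Tg

Residence time τ = M₀/F₀ = 48.11 yr. The eventual steady state is M_∞ = M₀·(F₁/F₀) = 1925 × 29.35/40.01 = 1412.1 Tg.
The anomaly ΔM(t) = M(t) − M_∞ decays as ΔM₀·e^(−t/τ) with ΔM₀ = 1925 − 1412.1 = 512.9 Tg.
At t = 89.5 yr, e^(−t/τ) = e^(−1.860) = 0.1556, so ΔM = 79.83 Tg and M = 1412.1 + 79.83 = 1491.9 Tg.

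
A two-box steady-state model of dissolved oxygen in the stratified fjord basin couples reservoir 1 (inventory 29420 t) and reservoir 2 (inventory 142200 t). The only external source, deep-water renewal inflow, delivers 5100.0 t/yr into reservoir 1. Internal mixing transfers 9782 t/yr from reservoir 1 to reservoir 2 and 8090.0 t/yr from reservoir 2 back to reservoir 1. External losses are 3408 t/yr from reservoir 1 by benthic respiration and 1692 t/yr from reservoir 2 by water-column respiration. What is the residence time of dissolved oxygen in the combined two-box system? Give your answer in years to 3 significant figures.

33.7 yr

Treat the two boxes together as one reservoir: the mixing fluxes between them are internal recycling, so τ = ΣM / Σ(external losses).
M_total = 29420 + 142200 = 171620 t.
ΣF_external_out = 3408 + 1692 = 5100.0 t/yr.
τ = M_total / ΣF_ext = 171620 / 5100.0 = 33.65 yr.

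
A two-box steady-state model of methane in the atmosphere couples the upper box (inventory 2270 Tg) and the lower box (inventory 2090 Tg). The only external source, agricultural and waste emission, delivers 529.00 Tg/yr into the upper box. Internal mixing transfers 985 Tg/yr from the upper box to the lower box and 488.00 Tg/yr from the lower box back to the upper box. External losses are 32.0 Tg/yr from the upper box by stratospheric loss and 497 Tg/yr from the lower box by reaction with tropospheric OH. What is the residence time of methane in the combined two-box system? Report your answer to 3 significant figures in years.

For the system as a whole, the A↔B exchange is internal and contributes nothing to the throughput; only the external sinks remove mass.
M_total = 2270 + 2090 = 4360.0 Tg.
ΣF_external_out = 32.0 + 497 = 529.00 Tg/yr.
τ = M_total / ΣF_ext = 4360.0 / 529.00 = 8.242 yr.

8.24 yr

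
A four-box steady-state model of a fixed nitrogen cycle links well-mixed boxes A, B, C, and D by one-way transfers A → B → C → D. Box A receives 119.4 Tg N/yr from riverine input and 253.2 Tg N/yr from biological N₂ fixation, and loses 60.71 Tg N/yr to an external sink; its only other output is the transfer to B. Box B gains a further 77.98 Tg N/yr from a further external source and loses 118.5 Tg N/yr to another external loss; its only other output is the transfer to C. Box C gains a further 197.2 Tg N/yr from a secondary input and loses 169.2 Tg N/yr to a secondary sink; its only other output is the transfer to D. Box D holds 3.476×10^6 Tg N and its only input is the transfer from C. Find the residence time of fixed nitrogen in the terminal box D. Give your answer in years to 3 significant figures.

Box A: F(A→B) = (119.4 + 253.2) − 60.71 = 311.89 Tg N/yr.
Box B: F(B→C) = (311.89 + 77.98) − 118.5 = 271.37 Tg N/yr.
Box C: F(C→D) = (271.37 + 197.2) − 169.2 = 299.37 Tg N/yr.
Box D throughput = its input = 299.37 Tg N/yr; τ = 3.476×10^6 / 299.37 = 11610 yr.

11600 yr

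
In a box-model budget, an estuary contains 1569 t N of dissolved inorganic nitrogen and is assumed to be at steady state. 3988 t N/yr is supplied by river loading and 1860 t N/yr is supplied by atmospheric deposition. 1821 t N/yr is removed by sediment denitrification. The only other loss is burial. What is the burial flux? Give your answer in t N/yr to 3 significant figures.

4030 t N/yr

At steady state ΣF_in = ΣF_out.
ΣF_in = 3988 + 1860 = 5848.0 t N/yr.
Burial flux = ΣF_in − (1821) = 5848.0 − 1821 = 4027 t N/yr.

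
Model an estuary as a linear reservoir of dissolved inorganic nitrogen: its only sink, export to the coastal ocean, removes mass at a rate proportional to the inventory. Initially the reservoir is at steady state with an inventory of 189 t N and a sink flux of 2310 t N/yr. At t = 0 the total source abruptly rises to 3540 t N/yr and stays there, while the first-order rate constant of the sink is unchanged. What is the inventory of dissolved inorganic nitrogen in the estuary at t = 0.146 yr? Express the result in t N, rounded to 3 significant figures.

273 t N

Residence time τ = M₀/F₀ = 0.08182 yr. The eventual steady state is M_∞ = M₀·(F₁/F₀) = 189 × 3540/2310 = 289.64 t N.
The anomaly ΔM(t) = M(t) − M_∞ decays as ΔM₀·e^(−t/τ) with ΔM₀ = 189 − 289.64 = −100.6 t N.
At t = 0.146 yr, e^(−t/τ) = e^(−1.784) = 0.1679, so ΔM = −16.90 t N and M = 289.64 − 16.90 = 272.74 t N.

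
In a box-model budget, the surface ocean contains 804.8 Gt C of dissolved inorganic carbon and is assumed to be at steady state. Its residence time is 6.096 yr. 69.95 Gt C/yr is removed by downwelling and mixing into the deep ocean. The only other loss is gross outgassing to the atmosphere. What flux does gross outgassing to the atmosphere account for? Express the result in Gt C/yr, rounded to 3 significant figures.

62.1 Gt C/yr

Total removal F = M/τ = 804.8 / 6.096 = 132.0 Gt C/yr.
Gross outgassing to the atmosphere = F − (69.95) = 132.0 − 69.95 = 62.07 Gt C/yr.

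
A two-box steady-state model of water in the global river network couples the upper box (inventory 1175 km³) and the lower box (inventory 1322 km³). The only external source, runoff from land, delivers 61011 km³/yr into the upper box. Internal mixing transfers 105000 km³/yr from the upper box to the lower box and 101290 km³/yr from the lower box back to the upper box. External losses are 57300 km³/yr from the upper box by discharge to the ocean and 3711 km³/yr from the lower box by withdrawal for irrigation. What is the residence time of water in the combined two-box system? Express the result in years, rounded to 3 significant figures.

Treat the two boxes together as one reservoir: the mixing fluxes between them are internal recycling, so τ = ΣM / Σ(external losses).
M_total = 1175 + 1322 = 2497.0 km³.
ΣF_external_out = 57300 + 3711 = 61011 km³/yr.
τ = M_total / ΣF_ext = 2497.0 / 61011 = 0.04093 yr.

0.0409 yr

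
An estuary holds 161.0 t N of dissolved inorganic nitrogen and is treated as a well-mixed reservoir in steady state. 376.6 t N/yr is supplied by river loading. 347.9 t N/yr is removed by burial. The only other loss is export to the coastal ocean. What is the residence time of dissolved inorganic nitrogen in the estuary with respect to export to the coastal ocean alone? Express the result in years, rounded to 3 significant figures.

At steady state ΣF_in = ΣF_out.
ΣF_in = 376.60 t N/yr.
Export to the coastal ocean flux = ΣF_in − (347.9) = 376.60 − 347.9 = 28.70 t N/yr.
τ = M / F = 161.0 / 28.70 = 5.610 yr.

5.61 yr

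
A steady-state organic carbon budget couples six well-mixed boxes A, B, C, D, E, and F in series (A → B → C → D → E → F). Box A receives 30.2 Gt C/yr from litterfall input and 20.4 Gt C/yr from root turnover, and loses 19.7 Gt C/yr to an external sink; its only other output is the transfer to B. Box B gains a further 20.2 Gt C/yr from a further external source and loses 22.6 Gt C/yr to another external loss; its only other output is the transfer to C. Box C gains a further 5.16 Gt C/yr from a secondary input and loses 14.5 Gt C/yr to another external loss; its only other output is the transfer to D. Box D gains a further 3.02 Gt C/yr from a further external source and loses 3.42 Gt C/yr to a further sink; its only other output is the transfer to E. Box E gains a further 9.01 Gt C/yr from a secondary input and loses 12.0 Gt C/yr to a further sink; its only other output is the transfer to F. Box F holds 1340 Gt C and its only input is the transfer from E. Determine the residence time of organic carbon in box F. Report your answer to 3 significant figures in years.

85.0 yr

Box A: F(A→B) = (30.2 + 20.4) − 19.7 = 30.900 Gt C/yr.
Box B: F(B→C) = (30.900 + 20.2) − 22.6 = 28.500 Gt C/yr.
Box C: F(C→D) = (28.500 + 5.16) − 14.5 = 19.160 Gt C/yr.
Box D: F(D→E) = (19.160 + 3.02) − 3.42 = 18.760 Gt C/yr.
Box E: F(E→F) = (18.760 + 9.01) − 12.0 = 15.770 Gt C/yr.
Box F throughput = its input = 15.770 Gt C/yr; τ = 1340 / 15.770 = 84.97 yr.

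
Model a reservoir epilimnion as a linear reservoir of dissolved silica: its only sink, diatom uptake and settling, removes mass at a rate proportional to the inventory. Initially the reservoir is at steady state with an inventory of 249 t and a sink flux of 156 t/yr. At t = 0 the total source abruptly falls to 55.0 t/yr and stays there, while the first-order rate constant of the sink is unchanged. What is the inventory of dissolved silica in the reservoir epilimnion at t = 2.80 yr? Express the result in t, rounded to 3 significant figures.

116 t

The sink rate constant is k = F₀/M₀ = 156/249 = 0.6265 yr⁻¹.
Solving dM/dt = F₁ − kM with M(0) = M₀ gives M(t) = F₁/k + (M₀ − F₁/k)·e^(−kt).
F₁/k = 55.0/0.6265 = 87.788 t; kt = 0.6265 × 2.80 = 1.754, e^(−kt) = 0.1730.
M(2.80) = 87.788 + (249 − 87.788) × 0.1730 = 87.788 + 27.90 = 115.68 t.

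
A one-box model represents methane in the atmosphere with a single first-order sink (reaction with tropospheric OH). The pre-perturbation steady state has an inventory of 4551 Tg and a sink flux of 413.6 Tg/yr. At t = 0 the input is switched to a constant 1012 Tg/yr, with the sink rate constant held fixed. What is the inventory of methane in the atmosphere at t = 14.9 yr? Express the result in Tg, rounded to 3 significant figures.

9440 Tg

The sink rate constant is k = F₀/M₀ = 413.6/4551 = 0.09088 yr⁻¹.
Solving dM/dt = F₁ − kM with M(0) = M₀ gives M(t) = F₁/k + (M₀ − F₁/k)·e^(−kt).
F₁/k = 1012/0.09088 = 11135 Tg; kt = 0.09088 × 14.9 = 1.354, e^(−kt) = 0.2582.
M(14.9) = 11135 + (4551 − 11135) × 0.2582 = 11135 − 1700 = 9435.5 Tg.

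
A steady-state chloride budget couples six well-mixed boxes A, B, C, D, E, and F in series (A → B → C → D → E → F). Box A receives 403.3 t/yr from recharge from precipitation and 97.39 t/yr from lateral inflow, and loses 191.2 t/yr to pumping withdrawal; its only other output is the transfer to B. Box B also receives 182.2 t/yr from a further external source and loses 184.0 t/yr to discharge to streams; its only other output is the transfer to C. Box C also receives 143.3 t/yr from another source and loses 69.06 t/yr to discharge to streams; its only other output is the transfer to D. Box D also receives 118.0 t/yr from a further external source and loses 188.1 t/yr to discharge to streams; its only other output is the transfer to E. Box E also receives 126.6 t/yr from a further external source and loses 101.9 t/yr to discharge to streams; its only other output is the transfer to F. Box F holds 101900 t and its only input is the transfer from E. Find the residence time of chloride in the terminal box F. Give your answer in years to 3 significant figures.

Box A: F(A→B) = (403.3 + 97.39) − 191.2 = 309.49 t/yr.
Box B: F(B→C) = (309.49 + 182.2) − 184.0 = 307.69 t/yr.
Box C: F(C→D) = (307.69 + 143.3) − 69.06 = 381.93 t/yr.
Box D: F(D→E) = (381.93 + 118.0) − 188.1 = 311.83 t/yr.
Box E: F(E→F) = (311.83 + 126.6) − 101.9 = 336.53 t/yr.
Box F throughput = its input = 336.53 t/yr; τ = 101900 / 336.53 = 302.8 yr.

303 yr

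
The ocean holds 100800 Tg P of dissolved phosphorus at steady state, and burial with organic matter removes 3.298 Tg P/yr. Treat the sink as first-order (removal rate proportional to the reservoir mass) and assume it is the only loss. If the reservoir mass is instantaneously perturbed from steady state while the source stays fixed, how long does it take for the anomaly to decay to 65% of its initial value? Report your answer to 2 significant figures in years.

13000 yr

For a linear reservoir the anomaly decays as exp(−t/τ) with τ = M/F = 100800/3.298 = 30560 yr.
exp(−t/τ) = 0.65 ⇒ t = −τ ln(0.65) = 30560 × 0.4308 = 13170 yr.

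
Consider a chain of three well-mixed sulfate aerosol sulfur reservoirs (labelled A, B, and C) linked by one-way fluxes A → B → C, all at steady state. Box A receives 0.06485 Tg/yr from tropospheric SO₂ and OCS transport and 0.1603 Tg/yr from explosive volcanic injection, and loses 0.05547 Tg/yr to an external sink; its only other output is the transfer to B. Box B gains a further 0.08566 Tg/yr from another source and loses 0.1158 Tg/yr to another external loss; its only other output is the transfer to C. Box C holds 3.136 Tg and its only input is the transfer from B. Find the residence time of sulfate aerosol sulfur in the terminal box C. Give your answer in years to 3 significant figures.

22.5 yr

Box A: F(A→B) = (0.06485 + 0.1603) − 0.05547 = 0.16968 Tg/yr.
Box B: F(B→C) = (0.16968 + 0.08566) − 0.1158 = 0.13954 Tg/yr.
Box C throughput = its input = 0.13954 Tg/yr; τ = 3.136 / 0.13954 = 22.47 yr.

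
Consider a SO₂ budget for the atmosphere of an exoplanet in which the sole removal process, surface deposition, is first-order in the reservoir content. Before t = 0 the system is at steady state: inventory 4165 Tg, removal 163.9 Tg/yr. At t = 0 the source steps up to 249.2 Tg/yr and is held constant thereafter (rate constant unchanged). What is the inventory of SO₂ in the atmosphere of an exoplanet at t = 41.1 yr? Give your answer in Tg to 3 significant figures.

Residence time τ = M₀/F₀ = 25.41 yr. The eventual steady state is M_∞ = M₀·(F₁/F₀) = 4165 × 249.2/163.9 = 6332.6 Tg.
The anomaly ΔM(t) = M(t) − M_∞ decays as ΔM₀·e^(−t/τ) with ΔM₀ = 4165 − 6332.6 = −2168 Tg.
At t = 41.1 yr, e^(−t/τ) = e^(−1.617) = 0.1984, so ΔM = −430.1 Tg and M = 6332.6 − 430.1 = 5902.5 Tg.

5900 Tg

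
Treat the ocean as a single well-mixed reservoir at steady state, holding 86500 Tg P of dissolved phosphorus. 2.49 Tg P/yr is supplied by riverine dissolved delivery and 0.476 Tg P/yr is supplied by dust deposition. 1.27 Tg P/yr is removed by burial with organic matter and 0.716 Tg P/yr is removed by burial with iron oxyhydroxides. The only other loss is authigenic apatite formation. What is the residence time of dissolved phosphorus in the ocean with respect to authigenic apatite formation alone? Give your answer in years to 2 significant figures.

88000 yr

At steady state ΣF_in = ΣF_out.
ΣF_in = 2.49 + 0.476 = 2.9660 Tg P/yr.
Authigenic apatite formation flux = ΣF_in − (1.27 + 0.716) = 2.9660 − 1.986 = 0.9800 Tg P/yr.
τ = M / F = 86500 / 0.9800 = 88270 yr.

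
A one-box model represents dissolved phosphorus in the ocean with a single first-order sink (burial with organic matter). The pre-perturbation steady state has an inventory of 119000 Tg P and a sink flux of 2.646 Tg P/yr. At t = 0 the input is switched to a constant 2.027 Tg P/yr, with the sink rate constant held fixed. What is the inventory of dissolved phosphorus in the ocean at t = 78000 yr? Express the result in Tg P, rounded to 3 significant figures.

Residence time τ = M₀/F₀ = 44970 yr. The eventual steady state is M_∞ = M₀·(F₁/F₀) = 119000 × 2.027/2.646 = 91161 Tg P.
The anomaly ΔM(t) = M(t) − M_∞ decays as ΔM₀·e^(−t/τ) with ΔM₀ = 119000 − 91161 = 27840 Tg P.
At t = 78000 yr, e^(−t/τ) = e^(−1.734) = 0.1765, so ΔM = 4914 Tg P and M = 91161 + 4914 = 96075 Tg P.

96100 Tg P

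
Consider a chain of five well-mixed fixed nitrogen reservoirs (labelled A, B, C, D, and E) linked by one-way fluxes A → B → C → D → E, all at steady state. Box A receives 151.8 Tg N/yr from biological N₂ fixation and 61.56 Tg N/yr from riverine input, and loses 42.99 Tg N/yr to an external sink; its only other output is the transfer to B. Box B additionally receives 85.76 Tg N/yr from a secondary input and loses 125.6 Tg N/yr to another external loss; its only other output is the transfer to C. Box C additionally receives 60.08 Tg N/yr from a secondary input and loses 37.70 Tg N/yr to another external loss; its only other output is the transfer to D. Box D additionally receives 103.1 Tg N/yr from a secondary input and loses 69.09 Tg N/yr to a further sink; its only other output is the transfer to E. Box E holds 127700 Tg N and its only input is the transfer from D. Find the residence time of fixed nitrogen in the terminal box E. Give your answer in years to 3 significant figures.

683 yr

Box A: F(A→B) = (151.8 + 61.56) − 42.99 = 170.37 Tg N/yr.
Box B: F(B→C) = (170.37 + 85.76) − 125.6 = 130.53 Tg N/yr.
Box C: F(C→D) = (130.53 + 60.08) − 37.70 = 152.91 Tg N/yr.
Box D: F(D→E) = (152.91 + 103.1) − 69.09 = 186.92 Tg N/yr.
Box E throughput = its input = 186.92 Tg N/yr; τ = 127700 / 186.92 = 683.2 yr.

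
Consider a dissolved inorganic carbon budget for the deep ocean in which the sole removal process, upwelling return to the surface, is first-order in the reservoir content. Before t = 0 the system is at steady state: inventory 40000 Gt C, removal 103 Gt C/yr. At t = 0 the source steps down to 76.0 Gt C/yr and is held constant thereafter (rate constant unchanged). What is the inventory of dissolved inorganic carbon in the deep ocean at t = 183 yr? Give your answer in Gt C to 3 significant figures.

36100 Gt C

Residence time τ = M₀/F₀ = 388.3 yr. The eventual steady state is M_∞ = M₀·(F₁/F₀) = 40000 × 76.0/103 = 29515 Gt C.
The anomaly ΔM(t) = M(t) − M_∞ decays as ΔM₀·e^(−t/τ) with ΔM₀ = 40000 − 29515 = 10490 Gt C.
At t = 183 yr, e^(−t/τ) = e^(−0.4712) = 0.6242, so ΔM = 6545 Gt C and M = 29515 + 6545 = 36060 Gt C.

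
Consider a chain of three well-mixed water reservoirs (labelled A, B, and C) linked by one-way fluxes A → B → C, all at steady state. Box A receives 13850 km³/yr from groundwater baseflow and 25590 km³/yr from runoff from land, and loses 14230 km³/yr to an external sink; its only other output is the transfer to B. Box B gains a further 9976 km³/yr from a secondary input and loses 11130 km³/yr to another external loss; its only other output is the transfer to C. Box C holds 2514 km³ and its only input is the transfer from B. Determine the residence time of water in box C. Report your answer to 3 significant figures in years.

0.105 yr

Box A: F(A→B) = (13850 + 25590) − 14230 = 25210 km³/yr.
Box B: F(B→C) = (25210 + 9976) − 11130 = 24056 km³/yr.
Box C throughput = its input = 24056 km³/yr; τ = 2514 / 24056 = 0.1045 yr.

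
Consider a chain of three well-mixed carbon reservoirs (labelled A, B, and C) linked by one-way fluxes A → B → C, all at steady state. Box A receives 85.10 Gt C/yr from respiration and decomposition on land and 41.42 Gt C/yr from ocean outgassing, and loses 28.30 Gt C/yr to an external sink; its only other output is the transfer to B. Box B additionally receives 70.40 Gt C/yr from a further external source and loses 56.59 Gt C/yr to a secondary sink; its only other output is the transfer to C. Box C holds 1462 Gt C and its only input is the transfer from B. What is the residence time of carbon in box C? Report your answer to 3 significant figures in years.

13.1 yr

Box A: F(A→B) = (85.10 + 41.42) − 28.30 = 98.220 Gt C/yr.
Box B: F(B→C) = (98.220 + 70.40) − 56.59 = 112.03 Gt C/yr.
Box C throughput = its input = 112.03 Gt C/yr; τ = 1462 / 112.03 = 13.05 yr.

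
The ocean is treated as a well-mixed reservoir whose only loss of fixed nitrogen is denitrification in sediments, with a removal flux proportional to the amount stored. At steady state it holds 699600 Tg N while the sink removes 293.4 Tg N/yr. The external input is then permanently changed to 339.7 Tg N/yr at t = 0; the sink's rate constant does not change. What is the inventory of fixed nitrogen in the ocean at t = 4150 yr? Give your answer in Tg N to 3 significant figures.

The sink rate constant is k = F₀/M₀ = 293.4/699600 = 0.0004194 yr⁻¹.
Solving dM/dt = F₁ − kM with M(0) = M₀ gives M(t) = F₁/k + (M₀ − F₁/k)·e^(−kt).
F₁/k = 339.7/0.0004194 = 810000 Tg N; kt = 0.0004194 × 4150 = 1.740, e^(−kt) = 0.1754.
M(4150) = 810000 + (699600 − 810000) × 0.1754 = 810000 − 19370 = 790630 Tg N.

791000 Tg N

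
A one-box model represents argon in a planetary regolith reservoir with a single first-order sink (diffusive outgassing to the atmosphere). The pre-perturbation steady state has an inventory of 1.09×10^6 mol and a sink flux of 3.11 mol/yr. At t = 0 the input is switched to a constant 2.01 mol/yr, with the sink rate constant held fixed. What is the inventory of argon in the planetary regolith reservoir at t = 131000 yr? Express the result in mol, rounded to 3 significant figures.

970000 mol

τ = M₀/F₀ = 1.09×10^6/3.11 = 350500 yr; rate constant k = 1/τ.
New steady state M_∞ = F₁/k = F₁·τ = 2.01 × 350500 = 704470 mol.
M(t) = M_∞ + (M₀ − M_∞)·e^(−t/τ); t/τ = 131000/350500 = 0.3738, so e^(−t/τ) = 0.6881.
M(t) = 704470 + 385500 × 0.6881 = 969770 mol.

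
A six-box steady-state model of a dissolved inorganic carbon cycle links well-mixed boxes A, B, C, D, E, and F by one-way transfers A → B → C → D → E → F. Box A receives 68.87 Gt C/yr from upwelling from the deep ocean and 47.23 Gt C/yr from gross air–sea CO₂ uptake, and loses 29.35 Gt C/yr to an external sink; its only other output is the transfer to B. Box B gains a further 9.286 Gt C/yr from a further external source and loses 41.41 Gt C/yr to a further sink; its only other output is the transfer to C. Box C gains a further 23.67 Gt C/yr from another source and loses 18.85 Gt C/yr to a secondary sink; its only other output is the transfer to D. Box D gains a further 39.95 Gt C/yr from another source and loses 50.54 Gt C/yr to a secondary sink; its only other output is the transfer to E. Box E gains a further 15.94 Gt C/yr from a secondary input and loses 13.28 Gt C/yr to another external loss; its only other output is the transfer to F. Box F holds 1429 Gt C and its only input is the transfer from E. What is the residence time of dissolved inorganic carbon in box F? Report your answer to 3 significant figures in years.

Box A: F(A→B) = (68.87 + 47.23) − 29.35 = 86.750 Gt C/yr.
Box B: F(B→C) = (86.750 + 9.286) − 41.41 = 54.626 Gt C/yr.
Box C: F(C→D) = (54.626 + 23.67) − 18.85 = 59.446 Gt C/yr.
Box D: F(D→E) = (59.446 + 39.95) − 50.54 = 48.856 Gt C/yr.
Box E: F(E→F) = (48.856 + 15.94) − 13.28 = 51.516 Gt C/yr.
Box F throughput = its input = 51.516 Gt C/yr; τ = 1429 / 51.516 = 27.74 yr.

27.7 yr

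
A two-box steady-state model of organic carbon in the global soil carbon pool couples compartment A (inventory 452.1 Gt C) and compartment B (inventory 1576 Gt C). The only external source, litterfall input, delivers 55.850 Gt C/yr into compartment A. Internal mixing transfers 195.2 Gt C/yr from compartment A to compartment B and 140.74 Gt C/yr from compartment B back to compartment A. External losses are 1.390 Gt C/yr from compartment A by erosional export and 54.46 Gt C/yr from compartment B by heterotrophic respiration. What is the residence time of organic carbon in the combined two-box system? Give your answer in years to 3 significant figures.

Treat the two boxes together as one reservoir: the mixing fluxes between them are internal recycling, so τ = ΣM / Σ(external losses).
M_total = 452.1 + 1576 = 2028.1 Gt C.
ΣF_external_out = 1.390 + 54.46 = 55.850 Gt C/yr.
τ = M_total / ΣF_ext = 2028.1 / 55.850 = 36.31 yr.

36.3 yr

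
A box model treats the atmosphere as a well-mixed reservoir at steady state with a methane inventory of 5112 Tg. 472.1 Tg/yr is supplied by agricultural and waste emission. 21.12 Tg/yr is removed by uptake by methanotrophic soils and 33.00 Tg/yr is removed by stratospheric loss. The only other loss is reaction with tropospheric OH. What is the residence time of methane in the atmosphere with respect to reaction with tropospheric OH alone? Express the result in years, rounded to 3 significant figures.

12.2 yr

At steady state ΣF_in = ΣF_out.
ΣF_in = 472.10 Tg/yr.
Reaction with tropospheric OH flux = ΣF_in − (21.12 + 33.00) = 472.10 − 54.12 = 418.0 Tg/yr.
τ = M / F = 5112 / 418.0 = 12.23 yr.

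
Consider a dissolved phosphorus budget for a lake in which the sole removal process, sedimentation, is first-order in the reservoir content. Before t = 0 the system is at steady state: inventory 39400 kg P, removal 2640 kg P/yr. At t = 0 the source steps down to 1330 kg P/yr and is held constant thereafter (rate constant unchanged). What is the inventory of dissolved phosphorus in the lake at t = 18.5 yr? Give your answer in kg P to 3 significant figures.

The sink rate constant is k = F₀/M₀ = 2640/39400 = 0.06701 yr⁻¹.
Solving dM/dt = F₁ − kM with M(0) = M₀ gives M(t) = F₁/k + (M₀ − F₁/k)·e^(−kt).
F₁/k = 1330/0.06701 = 19849 kg P; kt = 0.06701 × 18.5 = 1.240, e^(−kt) = 0.2895.
M(18.5) = 19849 + (39400 − 19849) × 0.2895 = 19849 + 5660 = 25509 kg P.

25500 kg P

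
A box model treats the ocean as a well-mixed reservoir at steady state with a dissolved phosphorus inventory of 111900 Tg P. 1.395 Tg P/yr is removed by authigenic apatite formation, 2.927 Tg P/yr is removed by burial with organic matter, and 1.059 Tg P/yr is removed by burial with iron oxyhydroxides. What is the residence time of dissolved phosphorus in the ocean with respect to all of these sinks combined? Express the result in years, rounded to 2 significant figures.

21000 yr

Total removal flux = 1.395 + 2.927 + 1.059 = 5.3810 Tg P/yr.
τ = M / ΣF_out = 111900 / 5.3810 = 20800 yr.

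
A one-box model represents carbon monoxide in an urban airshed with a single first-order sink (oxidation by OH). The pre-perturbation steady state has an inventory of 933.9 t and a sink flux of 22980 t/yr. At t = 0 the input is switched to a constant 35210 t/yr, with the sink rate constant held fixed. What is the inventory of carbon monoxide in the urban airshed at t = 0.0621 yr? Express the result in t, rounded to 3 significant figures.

Residence time τ = M₀/F₀ = 0.04064 yr. The eventual steady state is M_∞ = M₀·(F₁/F₀) = 933.9 × 35210/22980 = 1430.9 t.
The anomaly ΔM(t) = M(t) − M_∞ decays as ΔM₀·e^(−t/τ) with ΔM₀ = 933.9 − 1430.9 = −497.0 t.
At t = 0.0621 yr, e^(−t/τ) = e^(−1.528) = 0.2170, so ΔM = −107.8 t and M = 1430.9 − 107.8 = 1323.1 t.

1320 t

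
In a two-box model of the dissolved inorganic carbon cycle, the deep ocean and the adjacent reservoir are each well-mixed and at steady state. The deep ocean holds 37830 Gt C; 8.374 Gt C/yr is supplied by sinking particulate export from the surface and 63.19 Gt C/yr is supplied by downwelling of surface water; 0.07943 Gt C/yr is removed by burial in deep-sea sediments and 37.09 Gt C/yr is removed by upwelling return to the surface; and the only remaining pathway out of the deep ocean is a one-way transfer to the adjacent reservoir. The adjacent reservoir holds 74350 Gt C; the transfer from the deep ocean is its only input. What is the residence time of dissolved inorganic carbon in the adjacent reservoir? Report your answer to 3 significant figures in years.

2160 yr

Balance the deep ocean: ΣF_in = 8.374 + 63.19 = 71.564 Gt C/yr.
Transfer to the adjacent reservoir = ΣF_in − (0.07943 + 37.09) = 34.395 Gt C/yr.
At steady state the output of the adjacent reservoir equals its input, 34.395 Gt C/yr.
τ = M / F = 74350 / 34.395 = 2162 yr.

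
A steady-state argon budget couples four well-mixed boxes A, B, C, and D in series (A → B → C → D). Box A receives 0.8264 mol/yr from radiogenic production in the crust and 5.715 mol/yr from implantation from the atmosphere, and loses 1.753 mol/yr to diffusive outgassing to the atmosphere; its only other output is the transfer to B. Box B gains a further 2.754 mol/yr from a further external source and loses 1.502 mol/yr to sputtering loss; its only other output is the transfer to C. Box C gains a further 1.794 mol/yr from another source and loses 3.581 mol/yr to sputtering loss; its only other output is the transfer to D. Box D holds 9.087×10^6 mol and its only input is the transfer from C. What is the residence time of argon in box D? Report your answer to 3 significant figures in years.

2.14×10^6 yr

Box A: F(A→B) = (0.8264 + 5.715) − 1.753 = 4.7884 mol/yr.
Box B: F(B→C) = (4.7884 + 2.754) − 1.502 = 6.0404 mol/yr.
Box C: F(C→D) = (6.0404 + 1.794) − 3.581 = 4.2534 mol/yr.
Box D throughput = its input = 4.2534 mol/yr; τ = 9.087×10^6 / 4.2534 = 2.136×10^6 yr.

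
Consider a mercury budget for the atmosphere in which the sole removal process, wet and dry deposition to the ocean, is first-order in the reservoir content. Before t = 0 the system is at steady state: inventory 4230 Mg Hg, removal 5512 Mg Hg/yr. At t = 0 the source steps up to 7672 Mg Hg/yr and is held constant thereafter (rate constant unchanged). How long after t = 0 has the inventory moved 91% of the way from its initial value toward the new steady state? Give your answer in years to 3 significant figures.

1.85 yr

τ = M₀/F₀ = 4230/5512 = 0.7674 yr.
The remaining gap fraction is e^(−t/τ); 91% covered ⇒ e^(−t/τ) = 0.0900.
t = −τ ln(0.0900) = 0.7674 × 2.408 = 1.848 yr.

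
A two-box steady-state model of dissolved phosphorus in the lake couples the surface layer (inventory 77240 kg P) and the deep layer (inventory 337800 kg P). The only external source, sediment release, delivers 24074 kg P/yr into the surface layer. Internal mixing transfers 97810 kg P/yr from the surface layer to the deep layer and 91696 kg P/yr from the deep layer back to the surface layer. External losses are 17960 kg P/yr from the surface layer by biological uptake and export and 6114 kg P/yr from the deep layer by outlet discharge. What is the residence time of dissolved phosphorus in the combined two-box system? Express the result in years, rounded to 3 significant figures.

Treat the two boxes together as one reservoir: the mixing fluxes between them are internal recycling, so τ = ΣM / Σ(external losses).
M_total = 77240 + 337800 = 415040 kg P.
ΣF_external_out = 17960 + 6114 = 24074 kg P/yr.
τ = M_total / ΣF_ext = 415040 / 24074 = 17.24 yr.

17.2 yr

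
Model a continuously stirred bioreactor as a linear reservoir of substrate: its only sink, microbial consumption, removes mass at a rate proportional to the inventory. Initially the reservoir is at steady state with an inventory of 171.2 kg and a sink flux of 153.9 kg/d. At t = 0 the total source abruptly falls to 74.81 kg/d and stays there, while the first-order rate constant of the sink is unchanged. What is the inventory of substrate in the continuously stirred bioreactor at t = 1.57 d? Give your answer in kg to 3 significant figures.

The sink rate constant is k = F₀/M₀ = 153.9/171.2 = 0.8989 d⁻¹.
Solving dM/dt = F₁ − kM with M(0) = M₀ gives M(t) = F₁/k + (M₀ − F₁/k)·e^(−kt).
F₁/k = 74.81/0.8989 = 83.219 kg; kt = 0.8989 × 1.57 = 1.411, e^(−kt) = 0.2438.
M(1.57) = 83.219 + (171.2 − 83.219) × 0.2438 = 83.219 + 21.45 = 104.67 kg.

105 kg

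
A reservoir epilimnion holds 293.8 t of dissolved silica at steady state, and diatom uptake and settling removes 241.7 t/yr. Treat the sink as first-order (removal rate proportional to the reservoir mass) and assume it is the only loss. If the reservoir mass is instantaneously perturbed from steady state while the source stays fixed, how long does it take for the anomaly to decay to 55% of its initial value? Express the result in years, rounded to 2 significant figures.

0.73 yr

For a linear reservoir the anomaly decays as exp(−t/τ) with τ = M/F = 293.8/241.7 = 1.216 yr.
exp(−t/τ) = 0.55 ⇒ t = −τ ln(0.55) = 1.216 × 0.5978 = 0.7267 yr.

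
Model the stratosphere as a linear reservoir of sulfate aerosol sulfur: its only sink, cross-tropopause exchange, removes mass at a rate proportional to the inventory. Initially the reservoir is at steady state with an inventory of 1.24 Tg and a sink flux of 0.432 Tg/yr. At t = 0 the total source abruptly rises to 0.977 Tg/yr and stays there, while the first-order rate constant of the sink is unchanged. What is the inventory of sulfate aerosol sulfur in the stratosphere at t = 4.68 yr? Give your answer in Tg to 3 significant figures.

2.50 Tg

Residence time τ = M₀/F₀ = 2.870 yr. The eventual steady state is M_∞ = M₀·(F₁/F₀) = 1.24 × 0.977/0.432 = 2.8044 Tg.
The anomaly ΔM(t) = M(t) − M_∞ decays as ΔM₀·e^(−t/τ) with ΔM₀ = 1.24 − 2.8044 = −1.564 Tg.
At t = 4.68 yr, e^(−t/τ) = e^(−1.630) = 0.1958, so ΔM = −0.3064 Tg and M = 2.8044 − 0.3064 = 2.4980 Tg.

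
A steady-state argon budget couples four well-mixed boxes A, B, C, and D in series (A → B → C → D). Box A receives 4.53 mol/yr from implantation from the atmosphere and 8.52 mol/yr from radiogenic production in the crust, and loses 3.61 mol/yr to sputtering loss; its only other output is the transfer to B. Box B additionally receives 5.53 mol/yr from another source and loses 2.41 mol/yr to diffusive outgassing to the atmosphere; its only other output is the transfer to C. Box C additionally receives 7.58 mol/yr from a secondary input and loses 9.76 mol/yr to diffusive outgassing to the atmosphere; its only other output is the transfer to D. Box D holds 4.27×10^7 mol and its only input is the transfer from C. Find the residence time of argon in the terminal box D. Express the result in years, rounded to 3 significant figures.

Box A: F(A→B) = (4.53 + 8.52) − 3.61 = 9.4400 mol/yr.
Box B: F(B→C) = (9.4400 + 5.53) − 2.41 = 12.560 mol/yr.
Box C: F(C→D) = (12.560 + 7.58) − 9.76 = 10.380 mol/yr.
Box D throughput = its input = 10.380 mol/yr; τ = 4.27×10^7 / 10.380 = 4.114×10^6 yr.

4.11×10^6 yr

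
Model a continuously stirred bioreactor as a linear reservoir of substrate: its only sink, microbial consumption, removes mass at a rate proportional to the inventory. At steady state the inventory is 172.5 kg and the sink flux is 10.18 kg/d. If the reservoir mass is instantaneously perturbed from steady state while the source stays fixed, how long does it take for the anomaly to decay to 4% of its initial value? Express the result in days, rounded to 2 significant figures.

For a linear reservoir the anomaly decays as exp(−t/τ) with τ = M/F = 172.5/10.18 = 16.94 d.
exp(−t/τ) = 0.04 ⇒ t = −τ ln(0.04) = 16.94 × 3.219 = 54.54 d.

55 d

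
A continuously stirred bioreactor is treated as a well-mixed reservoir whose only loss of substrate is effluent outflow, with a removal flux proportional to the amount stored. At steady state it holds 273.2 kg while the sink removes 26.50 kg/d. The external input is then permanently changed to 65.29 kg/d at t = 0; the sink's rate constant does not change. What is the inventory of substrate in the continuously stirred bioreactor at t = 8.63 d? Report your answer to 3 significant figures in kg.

500 kg

Residence time τ = M₀/F₀ = 10.31 d. The eventual steady state is M_∞ = M₀·(F₁/F₀) = 273.2 × 65.29/26.50 = 673.10 kg.
The anomaly ΔM(t) = M(t) − M_∞ decays as ΔM₀·e^(−t/τ) with ΔM₀ = 273.2 − 673.10 = −399.9 kg.
At t = 8.63 d, e^(−t/τ) = e^(−0.8371) = 0.4330, so ΔM = −173.1 kg and M = 673.10 − 173.1 = 499.96 kg.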